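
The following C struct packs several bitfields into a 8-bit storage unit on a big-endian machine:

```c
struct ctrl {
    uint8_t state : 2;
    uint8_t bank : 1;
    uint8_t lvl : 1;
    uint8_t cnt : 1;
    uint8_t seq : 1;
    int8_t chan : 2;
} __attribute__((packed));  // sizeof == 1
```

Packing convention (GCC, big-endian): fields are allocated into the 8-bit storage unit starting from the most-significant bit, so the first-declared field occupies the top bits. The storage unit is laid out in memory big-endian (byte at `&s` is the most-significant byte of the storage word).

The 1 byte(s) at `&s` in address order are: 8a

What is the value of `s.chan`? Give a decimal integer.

[0]=0x8a (big-endian) → word 0x8a
state [6+:2] = (word>>6) & 0x3 = 2
bank [5+:1] = (word>>5) & 0x1 = 0
lvl [4+:1] = (word>>4) & 0x1 = 0
cnt [3+:1] = (word>>3) & 0x1 = 1
seq [2+:1] = (word>>2) & 0x1 = 0
chan [0+:2] = (word>>0) & 0x3 = 2  ←
chan signed 2b, MSB=1: 2 - 4 = -2

-2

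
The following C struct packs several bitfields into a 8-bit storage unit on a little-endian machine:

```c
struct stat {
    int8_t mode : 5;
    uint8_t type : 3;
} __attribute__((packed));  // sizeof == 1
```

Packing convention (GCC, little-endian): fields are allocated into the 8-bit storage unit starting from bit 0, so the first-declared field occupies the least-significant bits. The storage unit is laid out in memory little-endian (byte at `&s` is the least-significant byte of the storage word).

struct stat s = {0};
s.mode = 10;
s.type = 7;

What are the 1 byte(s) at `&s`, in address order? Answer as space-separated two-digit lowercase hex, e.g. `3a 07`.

[0+:5] mode=10 & 0x1f = 0xa; word=0x0a
[5+:3] type=7 & 0x7 = 0x7; word=0xea
word = 0xea → little-endian bytes:
  [0]=0xea

ea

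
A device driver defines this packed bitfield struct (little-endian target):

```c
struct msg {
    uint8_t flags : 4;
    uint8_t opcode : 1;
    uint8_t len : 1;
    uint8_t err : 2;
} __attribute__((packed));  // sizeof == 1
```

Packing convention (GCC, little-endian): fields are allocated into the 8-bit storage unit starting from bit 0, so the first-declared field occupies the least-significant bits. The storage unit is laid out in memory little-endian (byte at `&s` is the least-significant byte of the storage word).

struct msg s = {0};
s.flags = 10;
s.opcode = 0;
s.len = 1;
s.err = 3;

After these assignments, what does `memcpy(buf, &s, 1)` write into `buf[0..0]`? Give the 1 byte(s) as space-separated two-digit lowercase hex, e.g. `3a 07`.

ea

flags:4 = 10 → 0xa << 0 → word 0x0a
opcode:1 = 0 → 0x0 << 4 → word 0x0a
len:1 = 1 → 0x1 << 5 → word 0x2a
err:2 = 3 → 0x3 << 6 → word 0xea
word = 0xea → little-endian bytes:
  [0]=0xea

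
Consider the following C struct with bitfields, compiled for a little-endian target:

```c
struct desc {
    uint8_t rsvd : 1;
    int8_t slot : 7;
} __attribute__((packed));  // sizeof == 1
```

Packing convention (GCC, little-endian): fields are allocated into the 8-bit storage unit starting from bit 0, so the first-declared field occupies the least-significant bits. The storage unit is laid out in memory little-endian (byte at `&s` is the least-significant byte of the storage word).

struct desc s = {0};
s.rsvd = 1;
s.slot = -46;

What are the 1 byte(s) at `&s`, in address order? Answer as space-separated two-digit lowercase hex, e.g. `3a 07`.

rsvd (1b) val=1 bits=0x1 at bit 0: 0x01
slot (7b) val=-46 bits=0x52 at bit 1: 0xa5
word = 0xa5 → little-endian bytes:
  [0]=0xa5

a5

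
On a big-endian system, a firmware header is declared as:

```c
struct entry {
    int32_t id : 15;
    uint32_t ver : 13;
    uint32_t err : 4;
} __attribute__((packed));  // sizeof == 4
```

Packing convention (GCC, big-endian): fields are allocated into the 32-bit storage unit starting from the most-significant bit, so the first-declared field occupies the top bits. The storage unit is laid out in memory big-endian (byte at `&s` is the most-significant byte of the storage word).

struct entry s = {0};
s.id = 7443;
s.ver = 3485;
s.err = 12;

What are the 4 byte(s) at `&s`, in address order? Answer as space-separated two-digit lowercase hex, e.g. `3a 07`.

3a 26 d9 dc

id:15 = 7443 → 0x1d13 << 17 → word 0x3a260000
ver:13 = 3485 → 0xd9d << 4 → word 0x3a26d9d0
err:4 = 12 → 0xc << 0 → word 0x3a26d9dc
word = 0x3a26d9dc → big-endian bytes:
  [0]=0x3a  [1]=0x26  [2]=0xd9  [3]=0xdc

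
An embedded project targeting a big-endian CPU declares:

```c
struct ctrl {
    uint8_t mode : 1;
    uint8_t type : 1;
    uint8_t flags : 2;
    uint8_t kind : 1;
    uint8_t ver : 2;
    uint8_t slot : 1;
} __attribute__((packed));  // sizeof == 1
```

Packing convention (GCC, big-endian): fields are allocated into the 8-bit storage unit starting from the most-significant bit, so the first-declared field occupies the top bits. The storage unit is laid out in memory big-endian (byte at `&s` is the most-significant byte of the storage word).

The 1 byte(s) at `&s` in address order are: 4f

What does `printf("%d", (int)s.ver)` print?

3

[0]=0x4f (big-endian) → word 0x4f
mode [7+:1] = (word>>7) & 0x1 = 0
type [6+:1] = (word>>6) & 0x1 = 1
flags [4+:2] = (word>>4) & 0x3 = 0
kind [3+:1] = (word>>3) & 0x1 = 1
ver [1+:2] = (word>>1) & 0x3 = 3  ←
slot [0+:1] = (word>>0) & 0x1 = 1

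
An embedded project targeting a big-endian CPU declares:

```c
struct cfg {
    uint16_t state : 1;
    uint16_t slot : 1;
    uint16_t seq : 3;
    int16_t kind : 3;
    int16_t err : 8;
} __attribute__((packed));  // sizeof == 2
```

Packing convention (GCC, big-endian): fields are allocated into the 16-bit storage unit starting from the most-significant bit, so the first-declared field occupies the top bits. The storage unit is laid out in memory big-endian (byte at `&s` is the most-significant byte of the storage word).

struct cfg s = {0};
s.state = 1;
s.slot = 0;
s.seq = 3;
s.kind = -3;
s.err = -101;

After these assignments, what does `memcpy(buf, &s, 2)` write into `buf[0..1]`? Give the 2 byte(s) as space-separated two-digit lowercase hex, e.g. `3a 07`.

[15+:1] state=1 & 0x1 = 0x1; word=0x8000
[14+:1] slot=0 & 0x1 = 0x0; word=0x8000
[11+:3] seq=3 & 0x7 = 0x3; word=0x9800
[8+:3] kind=-3 & 0x7 = 0x5; word=0x9d00
[0+:8] err=-101 & 0xff = 0x9b; word=0x9d9b
word = 0x9d9b → big-endian bytes:
  [0]=0x9d  [1]=0x9b

9d 9b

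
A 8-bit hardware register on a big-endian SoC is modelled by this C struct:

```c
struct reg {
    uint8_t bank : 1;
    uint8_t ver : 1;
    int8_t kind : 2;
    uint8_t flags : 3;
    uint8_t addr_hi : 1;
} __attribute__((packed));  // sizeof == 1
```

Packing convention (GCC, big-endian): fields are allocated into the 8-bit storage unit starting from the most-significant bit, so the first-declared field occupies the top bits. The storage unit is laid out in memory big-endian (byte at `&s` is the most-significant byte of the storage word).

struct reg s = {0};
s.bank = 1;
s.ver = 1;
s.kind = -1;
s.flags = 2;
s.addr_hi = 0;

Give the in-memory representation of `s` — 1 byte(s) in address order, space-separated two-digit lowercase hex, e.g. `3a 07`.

f4

[7+:1] bank=1 & 0x1 = 0x1; word=0x80
[6+:1] ver=1 & 0x1 = 0x1; word=0xc0
[4+:2] kind=-1 & 0x3 = 0x3; word=0xf0
[1+:3] flags=2 & 0x7 = 0x2; word=0xf4
[0+:1] addr_hi=0 & 0x1 = 0x0; word=0xf4
word = 0xf4 → big-endian bytes:
  [0]=0xf4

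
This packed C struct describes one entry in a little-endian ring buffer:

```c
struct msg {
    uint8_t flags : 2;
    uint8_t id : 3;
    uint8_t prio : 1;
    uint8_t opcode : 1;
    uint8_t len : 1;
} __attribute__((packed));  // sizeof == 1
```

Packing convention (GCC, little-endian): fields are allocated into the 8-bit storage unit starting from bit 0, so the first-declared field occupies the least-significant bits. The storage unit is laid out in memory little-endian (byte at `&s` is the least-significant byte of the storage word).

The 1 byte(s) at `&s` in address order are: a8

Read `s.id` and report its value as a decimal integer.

[0]=0xa8 (little-endian) → word 0xa8
flags [0+:2] = (word>>0) & 0x3 = 0
id [2+:3] = (word>>2) & 0x7 = 2  ←
prio [5+:1] = (word>>5) & 0x1 = 1
opcode [6+:1] = (word>>6) & 0x1 = 0
len [7+:1] = (word>>7) & 0x1 = 1

2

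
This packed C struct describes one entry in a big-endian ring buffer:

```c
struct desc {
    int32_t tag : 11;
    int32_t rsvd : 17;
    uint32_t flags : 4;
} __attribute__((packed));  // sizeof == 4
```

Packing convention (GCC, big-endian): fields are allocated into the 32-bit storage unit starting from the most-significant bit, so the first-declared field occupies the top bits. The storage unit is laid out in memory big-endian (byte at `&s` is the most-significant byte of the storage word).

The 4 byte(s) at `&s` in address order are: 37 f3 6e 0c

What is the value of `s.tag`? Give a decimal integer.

447

[0]=0x37 [1]=0xf3 [2]=0x6e [3]=0x0c (big-endian) → word 0x37f36e0c
tag [21+:11] = (word>>21) & 0x7ff = 447  ←
rsvd [4+:17] = (word>>4) & 0x1ffff = 79584
flags [0+:4] = (word>>0) & 0xf = 12
tag signed 11b, MSB=0: value = 447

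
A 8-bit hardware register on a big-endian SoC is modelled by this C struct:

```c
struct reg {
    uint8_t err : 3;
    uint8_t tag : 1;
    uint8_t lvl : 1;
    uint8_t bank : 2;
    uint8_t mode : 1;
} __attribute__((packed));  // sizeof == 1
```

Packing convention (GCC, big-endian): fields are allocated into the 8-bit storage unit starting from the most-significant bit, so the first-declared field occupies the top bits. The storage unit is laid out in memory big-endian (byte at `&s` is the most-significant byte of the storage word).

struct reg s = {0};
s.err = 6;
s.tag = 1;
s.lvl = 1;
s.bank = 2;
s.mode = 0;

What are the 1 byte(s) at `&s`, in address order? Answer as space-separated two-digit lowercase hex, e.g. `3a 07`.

err (3b) val=6 bits=0x6 at bit 5: 0xc0
tag (1b) val=1 bits=0x1 at bit 4: 0xd0
lvl (1b) val=1 bits=0x1 at bit 3: 0xd8
bank (2b) val=2 bits=0x2 at bit 1: 0xdc
mode (1b) val=0 bits=0x0 at bit 0: 0xdc
word = 0xdc → big-endian bytes:
  [0]=0xdc

dc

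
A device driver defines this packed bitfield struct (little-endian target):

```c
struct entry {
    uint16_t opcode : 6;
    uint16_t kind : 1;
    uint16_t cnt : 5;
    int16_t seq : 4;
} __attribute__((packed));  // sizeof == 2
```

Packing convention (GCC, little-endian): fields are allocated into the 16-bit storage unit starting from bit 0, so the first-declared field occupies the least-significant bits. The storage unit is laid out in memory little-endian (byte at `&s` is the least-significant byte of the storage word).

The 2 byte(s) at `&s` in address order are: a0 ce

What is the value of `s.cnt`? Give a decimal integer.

29

[0]=0xa0 [1]=0xce (little-endian) → word 0xcea0
opcode:6 @ bit 0 → (0xcea0>>0)&0x3f = 0x20
kind:1 @ bit 6 → (0xcea0>>6)&0x1 = 0x0
cnt:5 @ bit 7 → (0xcea0>>7)&0x1f = 0x1d  ←
seq:4 @ bit 12 → (0xcea0>>12)&0xf = 0xc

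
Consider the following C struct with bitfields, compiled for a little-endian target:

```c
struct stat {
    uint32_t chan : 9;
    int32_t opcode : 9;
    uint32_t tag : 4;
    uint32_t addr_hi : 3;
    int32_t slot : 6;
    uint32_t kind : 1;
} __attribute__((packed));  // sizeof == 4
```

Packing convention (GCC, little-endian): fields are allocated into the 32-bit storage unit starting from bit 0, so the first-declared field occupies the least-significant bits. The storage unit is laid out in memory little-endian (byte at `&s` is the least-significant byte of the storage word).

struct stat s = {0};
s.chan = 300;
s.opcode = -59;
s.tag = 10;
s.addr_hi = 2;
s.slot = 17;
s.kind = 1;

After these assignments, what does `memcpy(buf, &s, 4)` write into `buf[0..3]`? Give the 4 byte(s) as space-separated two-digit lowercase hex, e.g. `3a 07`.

2c 8b ab a2

[0+:9] chan=300 & 0x1ff = 0x12c; word=0x0000012c
[9+:9] opcode=-59 & 0x1ff = 0x1c5; word=0x00038b2c
[18+:4] tag=10 & 0xf = 0xa; word=0x002b8b2c
[22+:3] addr_hi=2 & 0x7 = 0x2; word=0x00ab8b2c
[25+:6] slot=17 & 0x3f = 0x11; word=0x22ab8b2c
[31+:1] kind=1 & 0x1 = 0x1; word=0xa2ab8b2c
word = 0xa2ab8b2c → little-endian bytes:
  [0]=0x2c  [1]=0x8b  [2]=0xab  [3]=0xa2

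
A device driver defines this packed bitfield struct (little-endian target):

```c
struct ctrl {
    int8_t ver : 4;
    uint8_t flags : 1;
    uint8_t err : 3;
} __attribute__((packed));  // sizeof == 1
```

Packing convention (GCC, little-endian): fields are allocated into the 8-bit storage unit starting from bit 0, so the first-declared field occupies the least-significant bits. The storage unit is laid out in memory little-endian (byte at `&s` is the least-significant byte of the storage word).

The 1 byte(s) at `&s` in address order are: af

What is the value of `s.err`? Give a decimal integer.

[0]=0xaf (little-endian) → word 0xaf
ver [0+:4] = (word>>0) & 0xf = 15
flags [4+:1] = (word>>4) & 0x1 = 0
err [5+:3] = (word>>5) & 0x7 = 5  ←

5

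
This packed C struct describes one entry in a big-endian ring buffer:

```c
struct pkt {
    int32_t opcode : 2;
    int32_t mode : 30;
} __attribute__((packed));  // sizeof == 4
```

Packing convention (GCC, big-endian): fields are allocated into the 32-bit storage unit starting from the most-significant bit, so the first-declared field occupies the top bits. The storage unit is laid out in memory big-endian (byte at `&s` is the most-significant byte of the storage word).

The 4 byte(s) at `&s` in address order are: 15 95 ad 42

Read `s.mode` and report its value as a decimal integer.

[0]=0x15 [1]=0x95 [2]=0xad [3]=0x42 (big-endian) → word 0x1595ad42
opcode [30+:2] = (word>>30) & 0x3 = 0
mode [0+:30] = (word>>0) & 0x3fffffff = 362130754  ←
mode signed 30b, MSB=0: value = 362130754

362130754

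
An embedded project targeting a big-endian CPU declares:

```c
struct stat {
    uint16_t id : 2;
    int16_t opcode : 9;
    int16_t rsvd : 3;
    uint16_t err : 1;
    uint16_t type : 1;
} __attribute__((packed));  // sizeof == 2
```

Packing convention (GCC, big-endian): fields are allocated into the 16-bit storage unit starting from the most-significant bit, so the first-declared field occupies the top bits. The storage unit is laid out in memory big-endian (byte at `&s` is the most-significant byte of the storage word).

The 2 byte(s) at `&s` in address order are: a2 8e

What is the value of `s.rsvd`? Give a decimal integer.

3

[0]=0xa2 [1]=0x8e (big-endian) → word 0xa28e
id [14+:2] = (word>>14) & 0x3 = 2
opcode [5+:9] = (word>>5) & 0x1ff = 276
rsvd [2+:3] = (word>>2) & 0x7 = 3  ←
err [1+:1] = (word>>1) & 0x1 = 1
type [0+:1] = (word>>0) & 0x1 = 0
rsvd signed 3b, MSB=0: value = 3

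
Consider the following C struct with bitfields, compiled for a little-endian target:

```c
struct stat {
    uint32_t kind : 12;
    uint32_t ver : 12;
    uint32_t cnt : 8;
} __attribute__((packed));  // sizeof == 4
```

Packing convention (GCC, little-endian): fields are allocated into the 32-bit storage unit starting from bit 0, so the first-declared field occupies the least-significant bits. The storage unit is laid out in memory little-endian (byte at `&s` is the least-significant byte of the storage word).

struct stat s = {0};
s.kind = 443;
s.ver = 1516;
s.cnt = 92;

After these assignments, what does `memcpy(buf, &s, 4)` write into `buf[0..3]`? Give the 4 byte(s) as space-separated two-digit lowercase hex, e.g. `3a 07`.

kind:12 = 443 → 0x1bb << 0 → word 0x000001bb
ver:12 = 1516 → 0x5ec << 12 → word 0x005ec1bb
cnt:8 = 92 → 0x5c << 24 → word 0x5c5ec1bb
word = 0x5c5ec1bb → little-endian bytes:
  [0]=0xbb  [1]=0xc1  [2]=0x5e  [3]=0x5c

bb c1 5e 5c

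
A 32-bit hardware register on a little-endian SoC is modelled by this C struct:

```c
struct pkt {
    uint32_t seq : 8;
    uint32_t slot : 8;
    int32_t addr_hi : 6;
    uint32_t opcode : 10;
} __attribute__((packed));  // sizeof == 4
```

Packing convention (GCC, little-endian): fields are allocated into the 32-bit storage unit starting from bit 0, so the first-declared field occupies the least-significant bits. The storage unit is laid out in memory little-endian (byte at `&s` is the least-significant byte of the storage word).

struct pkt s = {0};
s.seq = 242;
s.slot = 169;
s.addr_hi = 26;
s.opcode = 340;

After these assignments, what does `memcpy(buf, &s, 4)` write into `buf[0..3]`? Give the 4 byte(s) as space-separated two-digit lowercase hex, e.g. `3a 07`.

seq (8b) val=242 bits=0xf2 at bit 0: 0x000000f2
slot (8b) val=169 bits=0xa9 at bit 8: 0x0000a9f2
addr_hi (6b) val=26 bits=0x1a at bit 16: 0x001aa9f2
opcode (10b) val=340 bits=0x154 at bit 22: 0x551aa9f2
word = 0x551aa9f2 → little-endian bytes:
  [0]=0xf2  [1]=0xa9  [2]=0x1a  [3]=0x55

f2 a9 1a 55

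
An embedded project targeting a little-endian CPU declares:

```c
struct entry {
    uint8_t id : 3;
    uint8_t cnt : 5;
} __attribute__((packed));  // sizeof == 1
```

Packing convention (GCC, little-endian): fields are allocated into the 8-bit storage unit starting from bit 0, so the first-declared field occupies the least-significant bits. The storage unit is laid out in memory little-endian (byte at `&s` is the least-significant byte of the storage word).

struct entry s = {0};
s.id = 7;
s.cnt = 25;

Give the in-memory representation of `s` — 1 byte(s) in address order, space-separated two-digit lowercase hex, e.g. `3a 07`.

id (3b) val=7 bits=0x7 at bit 0: 0x07
cnt (5b) val=25 bits=0x19 at bit 3: 0xcf
word = 0xcf → little-endian bytes:
  [0]=0xcf

cf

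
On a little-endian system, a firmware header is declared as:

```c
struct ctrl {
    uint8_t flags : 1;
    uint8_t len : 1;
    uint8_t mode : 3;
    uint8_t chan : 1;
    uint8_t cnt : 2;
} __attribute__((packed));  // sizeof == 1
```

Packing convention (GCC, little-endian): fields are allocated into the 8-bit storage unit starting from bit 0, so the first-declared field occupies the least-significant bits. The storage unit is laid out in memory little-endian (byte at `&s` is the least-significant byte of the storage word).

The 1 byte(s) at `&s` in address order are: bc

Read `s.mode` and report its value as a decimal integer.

7

[0]=0xbc (little-endian) → word 0xbc
flags:1 @ bit 0 → (0xbc>>0)&0x1 = 0x0
len:1 @ bit 1 → (0xbc>>1)&0x1 = 0x0
mode:3 @ bit 2 → (0xbc>>2)&0x7 = 0x7  ←
chan:1 @ bit 5 → (0xbc>>5)&0x1 = 0x1
cnt:2 @ bit 6 → (0xbc>>6)&0x3 = 0x2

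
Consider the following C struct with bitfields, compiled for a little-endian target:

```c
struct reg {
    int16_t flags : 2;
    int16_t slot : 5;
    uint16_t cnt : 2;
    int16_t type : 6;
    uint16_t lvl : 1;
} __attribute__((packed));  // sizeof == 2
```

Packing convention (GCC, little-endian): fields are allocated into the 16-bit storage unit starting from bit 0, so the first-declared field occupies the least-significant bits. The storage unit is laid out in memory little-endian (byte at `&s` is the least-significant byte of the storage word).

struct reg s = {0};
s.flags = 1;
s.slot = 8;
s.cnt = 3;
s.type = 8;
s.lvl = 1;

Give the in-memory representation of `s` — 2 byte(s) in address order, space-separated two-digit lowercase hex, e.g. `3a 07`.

a1 91

flags (2b) val=1 bits=0x1 at bit 0: 0x0001
slot (5b) val=8 bits=0x8 at bit 2: 0x0021
cnt (2b) val=3 bits=0x3 at bit 7: 0x01a1
type (6b) val=8 bits=0x8 at bit 9: 0x11a1
lvl (1b) val=1 bits=0x1 at bit 15: 0x91a1
word = 0x91a1 → little-endian bytes:
  [0]=0xa1  [1]=0x91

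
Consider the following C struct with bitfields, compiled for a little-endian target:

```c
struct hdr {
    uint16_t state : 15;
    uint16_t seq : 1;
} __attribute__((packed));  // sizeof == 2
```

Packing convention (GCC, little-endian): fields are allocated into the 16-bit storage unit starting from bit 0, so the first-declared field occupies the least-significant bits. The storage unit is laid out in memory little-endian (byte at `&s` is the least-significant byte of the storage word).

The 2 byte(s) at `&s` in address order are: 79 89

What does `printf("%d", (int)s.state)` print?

2425

[0]=0x79 [1]=0x89 (little-endian) → word 0x8979
state [0+:15] = (word>>0) & 0x7fff = 2425  ←
seq [15+:1] = (word>>15) & 0x1 = 1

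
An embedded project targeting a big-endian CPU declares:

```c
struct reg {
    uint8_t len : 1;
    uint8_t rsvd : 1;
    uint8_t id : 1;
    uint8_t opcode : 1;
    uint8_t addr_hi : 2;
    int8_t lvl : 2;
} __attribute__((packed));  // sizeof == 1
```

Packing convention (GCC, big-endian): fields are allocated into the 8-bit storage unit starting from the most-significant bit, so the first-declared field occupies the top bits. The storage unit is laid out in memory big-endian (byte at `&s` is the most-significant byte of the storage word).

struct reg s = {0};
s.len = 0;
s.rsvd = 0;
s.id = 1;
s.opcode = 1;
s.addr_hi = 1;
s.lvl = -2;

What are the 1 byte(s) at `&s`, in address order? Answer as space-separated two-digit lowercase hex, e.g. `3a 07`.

len:1 = 0 → 0x0 << 7 → word 0x00
rsvd:1 = 0 → 0x0 << 6 → word 0x00
id:1 = 1 → 0x1 << 5 → word 0x20
opcode:1 = 1 → 0x1 << 4 → word 0x30
addr_hi:2 = 1 → 0x1 << 2 → word 0x34
lvl:2 = -2 → 0x2 << 0 → word 0x36
word = 0x36 → big-endian bytes:
  [0]=0x36

36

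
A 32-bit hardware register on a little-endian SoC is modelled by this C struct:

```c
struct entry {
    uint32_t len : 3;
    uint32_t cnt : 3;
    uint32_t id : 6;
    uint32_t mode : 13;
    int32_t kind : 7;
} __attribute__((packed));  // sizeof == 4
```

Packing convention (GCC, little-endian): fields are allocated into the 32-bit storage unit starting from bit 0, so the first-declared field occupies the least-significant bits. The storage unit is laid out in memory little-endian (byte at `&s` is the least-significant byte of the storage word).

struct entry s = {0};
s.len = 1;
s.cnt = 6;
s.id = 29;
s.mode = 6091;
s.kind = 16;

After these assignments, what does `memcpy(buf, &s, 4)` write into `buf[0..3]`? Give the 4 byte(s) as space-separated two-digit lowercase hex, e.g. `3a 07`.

len (3b) val=1 bits=0x1 at bit 0: 0x00000001
cnt (3b) val=6 bits=0x6 at bit 3: 0x00000031
id (6b) val=29 bits=0x1d at bit 6: 0x00000771
mode (13b) val=6091 bits=0x17cb at bit 12: 0x017cb771
kind (7b) val=16 bits=0x10 at bit 25: 0x217cb771
word = 0x217cb771 → little-endian bytes:
  [0]=0x71  [1]=0xb7  [2]=0x7c  [3]=0x21

71 b7 7c 21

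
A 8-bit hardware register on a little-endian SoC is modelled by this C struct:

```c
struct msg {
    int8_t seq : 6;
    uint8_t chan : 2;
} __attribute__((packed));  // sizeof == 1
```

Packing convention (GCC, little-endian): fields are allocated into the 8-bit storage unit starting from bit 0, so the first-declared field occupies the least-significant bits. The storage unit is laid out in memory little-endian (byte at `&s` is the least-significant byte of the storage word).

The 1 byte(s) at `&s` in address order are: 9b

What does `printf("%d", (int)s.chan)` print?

[0]=0x9b (little-endian) → word 0x9b
seq [0+:6] = (word>>0) & 0x3f = 27
chan [6+:2] = (word>>6) & 0x3 = 2  ←

2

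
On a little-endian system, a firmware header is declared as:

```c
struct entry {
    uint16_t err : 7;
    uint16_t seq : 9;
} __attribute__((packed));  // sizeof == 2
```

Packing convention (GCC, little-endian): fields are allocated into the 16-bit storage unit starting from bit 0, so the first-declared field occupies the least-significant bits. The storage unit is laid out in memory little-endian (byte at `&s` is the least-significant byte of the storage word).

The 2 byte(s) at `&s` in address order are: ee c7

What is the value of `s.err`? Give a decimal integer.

[0]=0xee [1]=0xc7 (little-endian) → word 0xc7ee
err [0+:7] = (word>>0) & 0x7f = 110  ←
seq [7+:9] = (word>>7) & 0x1ff = 399

110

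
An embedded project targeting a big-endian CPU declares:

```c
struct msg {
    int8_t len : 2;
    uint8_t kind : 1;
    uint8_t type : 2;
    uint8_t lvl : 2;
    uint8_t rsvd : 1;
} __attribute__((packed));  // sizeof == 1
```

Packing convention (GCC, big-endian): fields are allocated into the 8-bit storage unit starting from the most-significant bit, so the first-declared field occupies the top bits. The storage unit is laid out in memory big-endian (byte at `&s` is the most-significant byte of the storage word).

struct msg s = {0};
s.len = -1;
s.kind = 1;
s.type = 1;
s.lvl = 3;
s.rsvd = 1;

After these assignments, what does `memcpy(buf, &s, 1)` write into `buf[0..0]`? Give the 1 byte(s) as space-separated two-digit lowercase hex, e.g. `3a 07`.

len (2b) val=-1 bits=0x3 at bit 6: 0xc0
kind (1b) val=1 bits=0x1 at bit 5: 0xe0
type (2b) val=1 bits=0x1 at bit 3: 0xe8
lvl (2b) val=3 bits=0x3 at bit 1: 0xee
rsvd (1b) val=1 bits=0x1 at bit 0: 0xef
word = 0xef → big-endian bytes:
  [0]=0xef

ef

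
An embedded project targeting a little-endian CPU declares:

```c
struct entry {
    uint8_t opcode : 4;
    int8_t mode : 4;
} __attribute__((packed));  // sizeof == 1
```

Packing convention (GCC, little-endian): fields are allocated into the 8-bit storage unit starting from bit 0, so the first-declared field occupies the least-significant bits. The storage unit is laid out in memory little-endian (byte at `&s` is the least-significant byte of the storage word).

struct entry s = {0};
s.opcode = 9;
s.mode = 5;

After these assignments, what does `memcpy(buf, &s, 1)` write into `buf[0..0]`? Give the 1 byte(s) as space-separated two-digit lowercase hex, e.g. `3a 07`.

[0+:4] opcode=9 & 0xf = 0x9; word=0x09
[4+:4] mode=5 & 0xf = 0x5; word=0x59
word = 0x59 → little-endian bytes:
  [0]=0x59

59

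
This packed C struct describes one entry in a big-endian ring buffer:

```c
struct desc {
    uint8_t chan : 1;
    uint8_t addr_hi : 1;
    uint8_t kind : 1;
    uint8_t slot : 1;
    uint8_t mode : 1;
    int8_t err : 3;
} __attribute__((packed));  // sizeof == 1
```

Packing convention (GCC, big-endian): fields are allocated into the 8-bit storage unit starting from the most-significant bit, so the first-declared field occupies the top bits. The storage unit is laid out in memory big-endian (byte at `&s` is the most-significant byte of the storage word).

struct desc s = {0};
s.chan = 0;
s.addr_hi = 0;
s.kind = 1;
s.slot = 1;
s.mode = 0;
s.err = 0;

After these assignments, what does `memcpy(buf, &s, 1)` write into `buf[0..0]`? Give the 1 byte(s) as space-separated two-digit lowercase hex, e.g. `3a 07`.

chan (1b) val=0 bits=0x0 at bit 7: 0x00
addr_hi (1b) val=0 bits=0x0 at bit 6: 0x00
kind (1b) val=1 bits=0x1 at bit 5: 0x20
slot (1b) val=1 bits=0x1 at bit 4: 0x30
mode (1b) val=0 bits=0x0 at bit 3: 0x30
err (3b) val=0 bits=0x0 at bit 0: 0x30
word = 0x30 → big-endian bytes:
  [0]=0x30

30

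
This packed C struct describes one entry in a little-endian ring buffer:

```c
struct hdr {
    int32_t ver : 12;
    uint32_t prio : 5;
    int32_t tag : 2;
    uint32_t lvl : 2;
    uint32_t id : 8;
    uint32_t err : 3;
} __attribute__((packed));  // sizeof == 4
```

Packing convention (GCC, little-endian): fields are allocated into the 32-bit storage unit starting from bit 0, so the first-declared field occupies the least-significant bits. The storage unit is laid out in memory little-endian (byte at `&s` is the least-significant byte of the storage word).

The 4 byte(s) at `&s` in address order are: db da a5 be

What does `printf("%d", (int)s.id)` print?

245

[0]=0xdb [1]=0xda [2]=0xa5 [3]=0xbe (little-endian) → word 0xbea5dadb
ver:12 @ bit 0 → (0xbea5dadb>>0)&0xfff = 0xadb
prio:5 @ bit 12 → (0xbea5dadb>>12)&0x1f = 0x1d
tag:2 @ bit 17 → (0xbea5dadb>>17)&0x3 = 0x2
lvl:2 @ bit 19 → (0xbea5dadb>>19)&0x3 = 0x0
id:8 @ bit 21 → (0xbea5dadb>>21)&0xff = 0xf5  ←
err:3 @ bit 29 → (0xbea5dadb>>29)&0x7 = 0x5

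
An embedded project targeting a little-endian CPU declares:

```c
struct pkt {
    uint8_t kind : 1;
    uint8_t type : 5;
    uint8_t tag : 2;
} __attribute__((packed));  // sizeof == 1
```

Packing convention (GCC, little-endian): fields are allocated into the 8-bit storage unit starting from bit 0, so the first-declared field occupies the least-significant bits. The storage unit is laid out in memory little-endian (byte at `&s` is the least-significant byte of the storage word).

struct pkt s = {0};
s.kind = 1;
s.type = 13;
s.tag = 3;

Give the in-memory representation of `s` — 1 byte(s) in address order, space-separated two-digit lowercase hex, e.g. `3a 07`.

kind:1 = 1 → 0x1 << 0 → word 0x01
type:5 = 13 → 0xd << 1 → word 0x1b
tag:2 = 3 → 0x3 << 6 → word 0xdb
word = 0xdb → little-endian bytes:
  [0]=0xdb

db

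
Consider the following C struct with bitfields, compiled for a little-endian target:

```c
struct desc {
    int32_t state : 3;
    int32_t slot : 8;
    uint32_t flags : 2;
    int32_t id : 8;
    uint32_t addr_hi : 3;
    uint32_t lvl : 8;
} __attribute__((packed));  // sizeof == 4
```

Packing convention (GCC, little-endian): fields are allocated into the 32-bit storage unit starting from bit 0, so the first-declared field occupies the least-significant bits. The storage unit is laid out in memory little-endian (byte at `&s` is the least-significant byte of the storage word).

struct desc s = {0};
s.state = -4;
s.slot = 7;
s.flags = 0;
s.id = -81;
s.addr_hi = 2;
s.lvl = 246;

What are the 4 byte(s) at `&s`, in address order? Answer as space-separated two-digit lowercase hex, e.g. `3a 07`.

3c e0 55 f6

[0+:3] state=-4 & 0x7 = 0x4; word=0x00000004
[3+:8] slot=7 & 0xff = 0x7; word=0x0000003c
[11+:2] flags=0 & 0x3 = 0x0; word=0x0000003c
[13+:8] id=-81 & 0xff = 0xaf; word=0x0015e03c
[21+:3] addr_hi=2 & 0x7 = 0x2; word=0x0055e03c
[24+:8] lvl=246 & 0xff = 0xf6; word=0xf655e03c
word = 0xf655e03c → little-endian bytes:
  [0]=0x3c  [1]=0xe0  [2]=0x55  [3]=0xf6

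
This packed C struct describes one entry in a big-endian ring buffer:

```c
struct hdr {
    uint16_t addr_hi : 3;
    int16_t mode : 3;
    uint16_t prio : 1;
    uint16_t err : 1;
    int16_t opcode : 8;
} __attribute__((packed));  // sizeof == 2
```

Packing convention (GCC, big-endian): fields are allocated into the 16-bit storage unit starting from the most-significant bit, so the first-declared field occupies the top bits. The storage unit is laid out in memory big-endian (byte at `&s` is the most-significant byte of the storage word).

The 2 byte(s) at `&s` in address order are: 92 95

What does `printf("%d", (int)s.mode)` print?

-4

[0]=0x92 [1]=0x95 (big-endian) → word 0x9295
addr_hi [13+:3] = (word>>13) & 0x7 = 4
mode [10+:3] = (word>>10) & 0x7 = 4  ←
prio [9+:1] = (word>>9) & 0x1 = 1
err [8+:1] = (word>>8) & 0x1 = 0
opcode [0+:8] = (word>>0) & 0xff = 149
mode signed 3b, MSB=1: 4 - 8 = -4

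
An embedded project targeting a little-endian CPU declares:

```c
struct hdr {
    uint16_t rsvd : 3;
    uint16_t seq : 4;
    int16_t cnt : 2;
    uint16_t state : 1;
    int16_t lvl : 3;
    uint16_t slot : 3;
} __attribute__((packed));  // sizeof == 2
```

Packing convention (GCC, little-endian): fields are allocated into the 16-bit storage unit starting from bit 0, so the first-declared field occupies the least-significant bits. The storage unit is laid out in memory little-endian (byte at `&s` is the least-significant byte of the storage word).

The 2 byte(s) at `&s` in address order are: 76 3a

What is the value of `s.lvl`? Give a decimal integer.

[0]=0x76 [1]=0x3a (little-endian) → word 0x3a76
rsvd:3 @ bit 0 → (0x3a76>>0)&0x7 = 0x6
seq:4 @ bit 3 → (0x3a76>>3)&0xf = 0xe
cnt:2 @ bit 7 → (0x3a76>>7)&0x3 = 0x0
state:1 @ bit 9 → (0x3a76>>9)&0x1 = 0x1
lvl:3 @ bit 10 → (0x3a76>>10)&0x7 = 0x6  ←
slot:3 @ bit 13 → (0x3a76>>13)&0x7 = 0x1
lvl signed 3b, MSB=1: 6 - 8 = -2

-2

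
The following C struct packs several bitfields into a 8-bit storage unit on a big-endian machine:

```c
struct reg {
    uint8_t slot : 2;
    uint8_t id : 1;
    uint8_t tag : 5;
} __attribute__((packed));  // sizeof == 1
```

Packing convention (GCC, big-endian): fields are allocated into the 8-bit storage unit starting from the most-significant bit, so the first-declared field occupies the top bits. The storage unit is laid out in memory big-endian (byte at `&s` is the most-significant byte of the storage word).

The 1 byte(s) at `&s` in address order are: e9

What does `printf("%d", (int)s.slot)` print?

3

[0]=0xe9 (big-endian) → word 0xe9
slot:2 @ bit 6 → (0xe9>>6)&0x3 = 0x3  ←
id:1 @ bit 5 → (0xe9>>5)&0x1 = 0x1
tag:5 @ bit 0 → (0xe9>>0)&0x1f = 0x9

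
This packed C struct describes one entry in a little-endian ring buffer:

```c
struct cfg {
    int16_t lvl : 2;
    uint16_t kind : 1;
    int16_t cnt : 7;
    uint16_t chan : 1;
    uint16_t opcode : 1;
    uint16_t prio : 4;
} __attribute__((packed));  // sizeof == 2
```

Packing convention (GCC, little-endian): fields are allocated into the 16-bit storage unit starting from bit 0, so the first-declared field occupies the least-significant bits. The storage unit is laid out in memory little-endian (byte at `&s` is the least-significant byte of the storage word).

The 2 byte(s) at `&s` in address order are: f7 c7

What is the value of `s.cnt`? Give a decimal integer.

[0]=0xf7 [1]=0xc7 (little-endian) → word 0xc7f7
lvl:2 @ bit 0 → (0xc7f7>>0)&0x3 = 0x3
kind:1 @ bit 2 → (0xc7f7>>2)&0x1 = 0x1
cnt:7 @ bit 3 → (0xc7f7>>3)&0x7f = 0x7e  ←
chan:1 @ bit 10 → (0xc7f7>>10)&0x1 = 0x1
opcode:1 @ bit 11 → (0xc7f7>>11)&0x1 = 0x0
prio:4 @ bit 12 → (0xc7f7>>12)&0xf = 0xc
cnt signed 7b, MSB=1: 126 - 128 = -2

-2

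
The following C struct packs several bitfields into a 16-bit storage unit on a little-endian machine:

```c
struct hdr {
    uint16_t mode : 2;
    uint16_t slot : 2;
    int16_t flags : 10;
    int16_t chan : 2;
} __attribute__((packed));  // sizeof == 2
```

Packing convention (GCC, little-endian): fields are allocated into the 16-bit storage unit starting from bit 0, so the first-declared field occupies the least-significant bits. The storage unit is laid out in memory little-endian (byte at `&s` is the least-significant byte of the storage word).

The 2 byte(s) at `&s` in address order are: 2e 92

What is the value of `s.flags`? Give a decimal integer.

290

[0]=0x2e [1]=0x92 (little-endian) → word 0x922e
mode:2 @ bit 0 → (0x922e>>0)&0x3 = 0x2
slot:2 @ bit 2 → (0x922e>>2)&0x3 = 0x3
flags:10 @ bit 4 → (0x922e>>4)&0x3ff = 0x122  ←
chan:2 @ bit 14 → (0x922e>>14)&0x3 = 0x2
flags signed 10b, MSB=0: value = 290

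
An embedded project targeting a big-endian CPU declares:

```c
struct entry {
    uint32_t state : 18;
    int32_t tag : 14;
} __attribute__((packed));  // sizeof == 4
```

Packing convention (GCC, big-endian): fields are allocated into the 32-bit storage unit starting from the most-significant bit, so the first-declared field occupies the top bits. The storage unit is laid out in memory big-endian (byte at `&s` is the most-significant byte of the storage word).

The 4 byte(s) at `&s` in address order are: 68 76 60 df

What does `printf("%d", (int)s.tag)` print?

-7969

[0]=0x68 [1]=0x76 [2]=0x60 [3]=0xdf (big-endian) → word 0x687660df
state:18 @ bit 14 → (0x687660df>>14)&0x3ffff = 0x1a1d9
tag:14 @ bit 0 → (0x687660df>>0)&0x3fff = 0x20df  ←
tag signed 14b, MSB=1: 8415 - 16384 = -7969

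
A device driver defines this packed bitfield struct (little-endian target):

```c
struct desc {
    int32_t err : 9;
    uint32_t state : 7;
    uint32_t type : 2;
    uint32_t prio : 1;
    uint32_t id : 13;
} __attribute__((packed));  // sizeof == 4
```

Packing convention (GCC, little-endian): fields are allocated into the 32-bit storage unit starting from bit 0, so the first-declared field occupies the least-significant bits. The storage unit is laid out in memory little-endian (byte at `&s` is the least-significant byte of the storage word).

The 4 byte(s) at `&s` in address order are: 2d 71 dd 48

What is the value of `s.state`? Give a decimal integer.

[0]=0x2d [1]=0x71 [2]=0xdd [3]=0x48 (little-endian) → word 0x48dd712d
err:9 @ bit 0 → (0x48dd712d>>0)&0x1ff = 0x12d
state:7 @ bit 9 → (0x48dd712d>>9)&0x7f = 0x38  ←
type:2 @ bit 16 → (0x48dd712d>>16)&0x3 = 0x1
prio:1 @ bit 18 → (0x48dd712d>>18)&0x1 = 0x1
id:13 @ bit 19 → (0x48dd712d>>19)&0x1fff = 0x91b

56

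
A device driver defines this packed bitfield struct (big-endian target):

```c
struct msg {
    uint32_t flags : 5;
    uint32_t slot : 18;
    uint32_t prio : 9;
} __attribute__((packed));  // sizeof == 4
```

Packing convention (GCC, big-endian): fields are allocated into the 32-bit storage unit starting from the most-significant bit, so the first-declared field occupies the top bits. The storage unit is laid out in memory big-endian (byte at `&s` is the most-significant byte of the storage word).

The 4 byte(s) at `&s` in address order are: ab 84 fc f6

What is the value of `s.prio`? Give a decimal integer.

[0]=0xab [1]=0x84 [2]=0xfc [3]=0xf6 (big-endian) → word 0xab84fcf6
flags:5 @ bit 27 → (0xab84fcf6>>27)&0x1f = 0x15
slot:18 @ bit 9 → (0xab84fcf6>>9)&0x3ffff = 0x1c27e
prio:9 @ bit 0 → (0xab84fcf6>>0)&0x1ff = 0xf6  ←

246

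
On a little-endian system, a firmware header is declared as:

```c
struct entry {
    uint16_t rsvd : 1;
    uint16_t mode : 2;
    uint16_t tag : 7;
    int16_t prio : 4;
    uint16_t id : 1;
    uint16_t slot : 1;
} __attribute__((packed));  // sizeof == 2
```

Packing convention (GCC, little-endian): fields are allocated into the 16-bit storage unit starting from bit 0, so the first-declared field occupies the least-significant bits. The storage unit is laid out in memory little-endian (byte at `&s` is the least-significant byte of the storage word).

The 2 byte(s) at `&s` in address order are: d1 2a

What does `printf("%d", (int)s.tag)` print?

90

[0]=0xd1 [1]=0x2a (little-endian) → word 0x2ad1
rsvd [0+:1] = (word>>0) & 0x1 = 1
mode [1+:2] = (word>>1) & 0x3 = 0
tag [3+:7] = (word>>3) & 0x7f = 90  ←
prio [10+:4] = (word>>10) & 0xf = 10
id [14+:1] = (word>>14) & 0x1 = 0
slot [15+:1] = (word>>15) & 0x1 = 0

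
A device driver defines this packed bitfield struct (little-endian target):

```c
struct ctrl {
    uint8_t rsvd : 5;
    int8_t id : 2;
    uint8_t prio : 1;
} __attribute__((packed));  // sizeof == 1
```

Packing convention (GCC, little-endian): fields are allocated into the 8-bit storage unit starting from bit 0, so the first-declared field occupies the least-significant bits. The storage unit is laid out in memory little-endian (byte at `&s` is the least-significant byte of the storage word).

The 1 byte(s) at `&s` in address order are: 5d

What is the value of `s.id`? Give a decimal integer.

-2

[0]=0x5d (little-endian) → word 0x5d
rsvd:5 @ bit 0 → (0x5d>>0)&0x1f = 0x1d
id:2 @ bit 5 → (0x5d>>5)&0x3 = 0x2  ←
prio:1 @ bit 7 → (0x5d>>7)&0x1 = 0x0
id signed 2b, MSB=1: 2 - 4 = -2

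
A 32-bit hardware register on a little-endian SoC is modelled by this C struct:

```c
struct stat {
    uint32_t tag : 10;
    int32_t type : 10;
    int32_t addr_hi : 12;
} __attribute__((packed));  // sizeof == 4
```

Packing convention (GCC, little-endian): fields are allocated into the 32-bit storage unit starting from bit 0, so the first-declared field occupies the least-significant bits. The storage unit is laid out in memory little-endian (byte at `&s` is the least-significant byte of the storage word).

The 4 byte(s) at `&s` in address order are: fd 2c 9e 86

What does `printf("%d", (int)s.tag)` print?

[0]=0xfd [1]=0x2c [2]=0x9e [3]=0x86 (little-endian) → word 0x869e2cfd
tag [0+:10] = (word>>0) & 0x3ff = 253  ←
type [10+:10] = (word>>10) & 0x3ff = 907
addr_hi [20+:12] = (word>>20) & 0xfff = 2153

253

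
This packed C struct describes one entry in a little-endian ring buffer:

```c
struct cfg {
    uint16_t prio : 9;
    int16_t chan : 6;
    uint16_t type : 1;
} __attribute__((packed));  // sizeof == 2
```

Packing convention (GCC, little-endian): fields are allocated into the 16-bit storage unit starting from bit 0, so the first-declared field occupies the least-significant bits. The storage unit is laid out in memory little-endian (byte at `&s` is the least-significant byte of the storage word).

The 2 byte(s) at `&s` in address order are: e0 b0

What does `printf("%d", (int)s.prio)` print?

[0]=0xe0 [1]=0xb0 (little-endian) → word 0xb0e0
prio [0+:9] = (word>>0) & 0x1ff = 224  ←
chan [9+:6] = (word>>9) & 0x3f = 24
type [15+:1] = (word>>15) & 0x1 = 1

224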